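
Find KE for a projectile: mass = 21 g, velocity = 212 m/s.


E = 0.5*m*v^2 = 0.5*0.021*212^2 = 471.9 J

471.9 J


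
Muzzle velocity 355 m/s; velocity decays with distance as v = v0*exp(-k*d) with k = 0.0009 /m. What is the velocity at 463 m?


v = v0*exp(-k*d) = 355*exp(-0.0009*463) = 234 m/s

234 m/s


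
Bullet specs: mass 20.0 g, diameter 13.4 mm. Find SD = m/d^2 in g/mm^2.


SD = m/d^2 = 20.0/13.4^2 = 0.1114 g/mm^2

0.1114 g/mm^2


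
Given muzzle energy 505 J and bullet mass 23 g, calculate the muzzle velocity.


v = sqrt(2*E/m) = sqrt(2*505/0.023) = 209.6 m/s

209.6 m/s


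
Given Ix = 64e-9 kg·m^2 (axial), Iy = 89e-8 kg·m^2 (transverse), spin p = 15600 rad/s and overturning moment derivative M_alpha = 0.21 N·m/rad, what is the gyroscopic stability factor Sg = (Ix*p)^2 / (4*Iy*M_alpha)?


Sg = Ix^2 * p^2 / (4 * Iy * M_alpha) = (64e-9)^2 * 15600^2 / (4 * 89e-8 * 0.21) = 1.333

1.333


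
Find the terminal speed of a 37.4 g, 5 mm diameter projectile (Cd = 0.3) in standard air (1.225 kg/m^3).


A = pi*(d/2)^2 = pi*(5/2000)^2 = 1.96350e-05 m^2
vt = sqrt(2mg/(Cd*rho*A)) = sqrt(2*0.0374*9.81/(0.3 * 1.225 * 1.96350e-05)) = 318.9 m/s

318.9 m/s


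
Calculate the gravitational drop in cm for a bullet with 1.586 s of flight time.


drop = 0.5*g*t^2 = 0.5*9.81*1.586^2 = 12.338 m ≈ 1234 cm

1234 cm


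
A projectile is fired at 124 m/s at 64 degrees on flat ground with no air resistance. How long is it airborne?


T = 2*v0*sin(theta)/g = 2*124*sin(64°)/9.81 = 22.72 s

22.72 s


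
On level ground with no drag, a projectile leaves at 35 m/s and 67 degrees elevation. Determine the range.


R = v0^2 * sin(2*theta) / g = 35^2 * sin(2*67°) / 9.81 = 89.83 m

89.83 m


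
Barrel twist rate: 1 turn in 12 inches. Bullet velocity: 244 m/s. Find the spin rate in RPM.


twist_m = 12*0.0254 = 0.3048 m
spin = v/twist = 244/0.3048 = 800.5249 rev/s
RPM = spin*60 = 800.5249*60 ≈ 48031 RPM

48031 RPM


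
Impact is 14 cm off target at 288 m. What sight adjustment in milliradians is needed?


1 mrad subtends 1 cm per 10 m of range, so adj = error_cm / (dist_m / 10) = 14 / (288/10) = 0.4861 mrad

0.4861 mrad


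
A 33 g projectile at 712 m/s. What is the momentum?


p = m*v = 0.033*712 = 23.5 kg·m/s

23.5 kg·m/s


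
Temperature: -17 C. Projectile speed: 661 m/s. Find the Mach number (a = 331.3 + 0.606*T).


a = 331.3 + 0.606*(-17) = 320.998 m/s
M = v/a = 661/320.998 = 2.059

2.059


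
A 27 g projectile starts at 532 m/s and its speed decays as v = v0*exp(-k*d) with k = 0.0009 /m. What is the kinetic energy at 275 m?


v = v0*exp(-k*d) = 532*exp(-0.0009*275) = 415.359 m/s
E = 0.5*m*v^2 = 0.5*0.027*415.359^2 = 2329 J

2329 J


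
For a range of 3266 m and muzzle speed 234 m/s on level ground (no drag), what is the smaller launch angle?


sin(2*theta) = R*g/v0^2 = 3266*9.81/234^2 = 0.585131, theta = arcsin(0.585131)/2 = 17.91°

17.91 degrees


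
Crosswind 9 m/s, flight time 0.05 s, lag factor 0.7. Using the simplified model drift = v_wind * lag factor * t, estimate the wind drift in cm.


drift = v_wind * lag * t = 9 * 0.7 * 0.05 = 0.315 m ≈ 31.5 cm

31.5 cm


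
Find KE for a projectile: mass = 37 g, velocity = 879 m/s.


E = 0.5*m*v^2 = 0.5*0.037*879^2 = 14294 J

14294 J


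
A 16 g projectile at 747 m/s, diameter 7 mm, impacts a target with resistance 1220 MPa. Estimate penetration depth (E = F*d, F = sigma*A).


A = pi*(d/2)^2 = pi*(7/2)^2 = 38.4845 mm^2
E = 0.5*m*v^2 = 0.5*0.016*747^2 = 4464.07 J
depth = E/(sigma*A) = 4464.07 J / (1220 MPa * 38.4845 mm^2) = 4464.07/(1220 * 38.4845) m = 0.0950792 m ≈ 95.08 mm

95.08 mm


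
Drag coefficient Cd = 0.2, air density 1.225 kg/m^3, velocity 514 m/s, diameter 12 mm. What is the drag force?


A = pi*(d/2)^2 = pi*(12/2000)^2 = 1.13097e-04 m^2
Fd = 0.5*Cd*rho*A*v^2 = 0.5*0.2*1.225*1.13097e-04*514^2 = 3.66 N

3.66 N


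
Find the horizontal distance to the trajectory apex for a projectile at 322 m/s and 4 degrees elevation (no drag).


R = v0^2*sin(2*theta)/g = 322^2*sin(2*4°)/9.81 = 1470.95 m
apex_dist = R/2 = 1470.95/2 = 735.5 m

735.5 m


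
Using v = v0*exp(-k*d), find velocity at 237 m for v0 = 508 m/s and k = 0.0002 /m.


v = v0*exp(-k*d) = 508*exp(-0.0002*237) = 484.5 m/s

484.5 m/s


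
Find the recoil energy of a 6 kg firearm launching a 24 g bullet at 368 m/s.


v_r = m_p*v_p/m_gun = 0.024*368/6 = 1.472 m/s, E_r = 0.5*m_gun*v_r^2 = 0.5*6*1.472^2 = 6.5 J

6.5 J


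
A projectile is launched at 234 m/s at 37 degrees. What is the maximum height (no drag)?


H = (v0*sin(theta))^2 / (2g) = (234*sin(37°))^2 / (2*9.81) = 1011 m

1011 m


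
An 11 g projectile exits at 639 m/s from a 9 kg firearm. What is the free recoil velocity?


v_recoil = m_p * v_p / m_gun = 0.011 * 639 / 9 = 0.781 m/s

0.781 m/s


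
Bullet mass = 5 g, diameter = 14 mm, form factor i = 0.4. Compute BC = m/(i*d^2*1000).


BC = m/(i*d^2*1000) = 5/(0.4 * 14^2 * 1000) = 6.378e-05

6.378e-05


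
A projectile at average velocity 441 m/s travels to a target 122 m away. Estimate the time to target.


t = d/v = 122/441 = 0.2766 s

0.2766 s


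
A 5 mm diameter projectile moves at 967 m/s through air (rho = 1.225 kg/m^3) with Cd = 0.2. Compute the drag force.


A = pi*(d/2)^2 = pi*(5/2000)^2 = 1.96350e-05 m^2
Fd = 0.5*Cd*rho*A*v^2 = 0.5*0.2*1.225*1.96350e-05*967^2 = 2.249 N

2.249 N


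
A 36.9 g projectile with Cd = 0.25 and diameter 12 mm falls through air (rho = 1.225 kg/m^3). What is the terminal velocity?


A = pi*(d/2)^2 = pi*(12/2000)^2 = 1.13097e-04 m^2
vt = sqrt(2mg/(Cd*rho*A)) = sqrt(2*0.0369*9.81/(0.25 * 1.225 * 1.13097e-04)) = 144.6 m/s

144.6 m/s


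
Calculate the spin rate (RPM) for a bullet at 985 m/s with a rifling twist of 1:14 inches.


twist_m = 14*0.0254 = 0.3556 m
spin = v/twist = 985/0.3556 = 2769.966 rev/s
RPM = spin*60 = 2769.966*60 ≈ 166198 RPM

166198 RPM


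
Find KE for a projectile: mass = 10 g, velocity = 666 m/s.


E = 0.5*m*v^2 = 0.5*0.01*666^2 = 2218 J

2218 J


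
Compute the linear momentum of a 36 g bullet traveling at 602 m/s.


p = m*v = 0.036*602 = 21.67 kg·m/s

21.67 kg·m/s


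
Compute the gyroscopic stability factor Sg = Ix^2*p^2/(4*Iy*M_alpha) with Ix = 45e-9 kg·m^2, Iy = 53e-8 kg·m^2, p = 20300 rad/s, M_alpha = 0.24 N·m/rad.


Sg = Ix^2 * p^2 / (4 * Iy * M_alpha) = (45e-9)^2 * 20300^2 / (4 * 53e-8 * 0.24) = 1.64

1.64


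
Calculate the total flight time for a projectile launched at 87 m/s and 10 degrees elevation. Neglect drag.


T = 2*v0*sin(theta)/g = 2*87*sin(10°)/9.81 = 3.08 s

3.08 s


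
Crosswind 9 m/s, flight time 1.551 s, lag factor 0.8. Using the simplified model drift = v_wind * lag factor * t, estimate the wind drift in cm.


drift = v_wind * lag * t = 9 * 0.8 * 1.551 = 11.1672 m ≈ 1117 cm

1117 cm


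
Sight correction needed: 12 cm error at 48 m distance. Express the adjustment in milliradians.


1 mrad subtends 1 cm per 10 m of range, so adj = error_cm / (dist_m / 10) = 12 / (48/10) = 2.5 mrad

2.5 mrad


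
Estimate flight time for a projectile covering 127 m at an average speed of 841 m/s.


t = d/v = 127/841 = 0.151 s

0.151 s


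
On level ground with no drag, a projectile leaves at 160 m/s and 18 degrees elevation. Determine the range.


R = v0^2 * sin(2*theta) / g = 160^2 * sin(2*18°) / 9.81 = 1534 m

1534 m


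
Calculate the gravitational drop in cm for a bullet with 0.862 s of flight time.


drop = 0.5*g*t^2 = 0.5*9.81*0.862^2 = 3.64463 m ≈ 364.5 cm

364.5 cm


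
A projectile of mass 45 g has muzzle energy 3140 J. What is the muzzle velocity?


v = sqrt(2*E/m) = sqrt(2*3140/0.045) = 373.6 m/s

373.6 m/s


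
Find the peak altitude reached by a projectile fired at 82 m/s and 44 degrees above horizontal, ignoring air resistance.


H = (v0*sin(theta))^2 / (2g) = (82*sin(44°))^2 / (2*9.81) = 165.4 m

165.4 m


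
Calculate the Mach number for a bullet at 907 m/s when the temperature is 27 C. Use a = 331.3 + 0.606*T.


a = 331.3 + 0.606*(27) = 347.662 m/s
M = v/a = 907/347.662 = 2.609

2.609


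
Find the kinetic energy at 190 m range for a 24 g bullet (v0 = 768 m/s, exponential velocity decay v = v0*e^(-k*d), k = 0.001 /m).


v = v0*exp(-k*d) = 768*exp(-0.001*190) = 635.105 m/s
E = 0.5*m*v^2 = 0.5*0.024*635.105^2 = 4840 J

4840 J


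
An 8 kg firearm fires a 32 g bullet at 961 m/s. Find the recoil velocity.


v_recoil = m_p * v_p / m_gun = 0.032 * 961 / 8 = 3.844 m/s

3.844 m/s


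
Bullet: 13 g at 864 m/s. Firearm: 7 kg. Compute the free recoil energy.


v_r = m_p*v_p/m_gun = 0.013*864/7 = 1.60457 m/s, E_r = 0.5*m_gun*v_r^2 = 0.5*7*1.60457^2 = 9.011 J

9.011 J


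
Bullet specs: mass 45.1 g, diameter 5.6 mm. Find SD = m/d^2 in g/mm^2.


SD = m/d^2 = 45.1/5.6^2 = 1.438 g/mm^2

1.438 g/mm^2


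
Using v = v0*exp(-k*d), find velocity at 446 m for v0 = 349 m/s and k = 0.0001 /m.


v = v0*exp(-k*d) = 349*exp(-0.0001*446) = 333.8 m/s

333.8 m/s


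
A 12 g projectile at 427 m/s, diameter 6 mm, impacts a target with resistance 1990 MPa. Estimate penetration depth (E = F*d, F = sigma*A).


A = pi*(d/2)^2 = pi*(6/2)^2 = 28.2743 mm^2
E = 0.5*m*v^2 = 0.5*0.012*427^2 = 1093.97 J
depth = E/(sigma*A) = 1093.97 J / (1990 MPa * 28.2743 mm^2) = 1093.97/(1990 * 28.2743) m = 0.0194429 m ≈ 19.44 mm

19.44 mm


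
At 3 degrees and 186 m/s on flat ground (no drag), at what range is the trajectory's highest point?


R = v0^2*sin(2*theta)/g = 186^2*sin(2*3°)/9.81 = 368.631 m
apex_dist = R/2 = 368.631/2 = 184.3 m

184.3 m


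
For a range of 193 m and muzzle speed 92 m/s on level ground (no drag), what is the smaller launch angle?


sin(2*theta) = R*g/v0^2 = 193*9.81/92^2 = 0.223692, theta = arcsin(0.223692)/2 = 6.463°

6.463 degrees


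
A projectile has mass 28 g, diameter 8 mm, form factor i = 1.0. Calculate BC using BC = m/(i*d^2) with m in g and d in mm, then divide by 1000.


BC = m/(i*d^2*1000) = 28/(1.0 * 8^2 * 1000) = 0.0004375

0.0004375


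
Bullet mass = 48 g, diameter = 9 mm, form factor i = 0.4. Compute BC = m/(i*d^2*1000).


BC = m/(i*d^2*1000) = 48/(0.4 * 9^2 * 1000) = 0.001481

0.001481


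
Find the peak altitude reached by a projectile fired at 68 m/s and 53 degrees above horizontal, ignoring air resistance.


H = (v0*sin(theta))^2 / (2g) = (68*sin(53°))^2 / (2*9.81) = 150.3 m

150.3 m


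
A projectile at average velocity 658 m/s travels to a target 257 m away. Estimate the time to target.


t = d/v = 257/658 = 0.3906 s

0.3906 s


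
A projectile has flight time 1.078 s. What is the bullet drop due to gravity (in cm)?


drop = 0.5*g*t^2 = 0.5*9.81*1.078^2 = 5.70002 m ≈ 570 cm

570 cm


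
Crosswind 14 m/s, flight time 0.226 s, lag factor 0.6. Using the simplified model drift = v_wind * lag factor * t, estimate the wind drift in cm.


drift = v_wind * lag * t = 14 * 0.6 * 0.226 = 1.8984 m ≈ 189.8 cm

189.8 cm


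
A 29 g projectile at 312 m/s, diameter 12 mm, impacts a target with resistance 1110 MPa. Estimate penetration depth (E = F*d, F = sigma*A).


A = pi*(d/2)^2 = pi*(12/2)^2 = 113.097 mm^2
E = 0.5*m*v^2 = 0.5*0.029*312^2 = 1411.49 J
depth = E/(sigma*A) = 1411.49 J / (1110 MPa * 113.097 mm^2) = 1411.49/(1110 * 113.097) m = 0.0112435 m ≈ 11.24 mm

11.24 mm


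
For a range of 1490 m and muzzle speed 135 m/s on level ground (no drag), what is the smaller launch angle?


sin(2*theta) = R*g/v0^2 = 1490*9.81/135^2 = 0.802025, theta = arcsin(0.802025)/2 = 26.66°

26.66 degrees


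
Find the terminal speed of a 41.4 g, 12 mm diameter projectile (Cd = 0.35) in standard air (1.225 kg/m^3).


A = pi*(d/2)^2 = pi*(12/2000)^2 = 1.13097e-04 m^2
vt = sqrt(2mg/(Cd*rho*A)) = sqrt(2*0.0414*9.81/(0.35 * 1.225 * 1.13097e-04)) = 129.4 m/s

129.4 m/s


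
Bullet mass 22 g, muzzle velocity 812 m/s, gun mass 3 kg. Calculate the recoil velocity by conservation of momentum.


v_recoil = m_p * v_p / m_gun = 0.022 * 812 / 3 = 5.955 m/s

5.955 m/s


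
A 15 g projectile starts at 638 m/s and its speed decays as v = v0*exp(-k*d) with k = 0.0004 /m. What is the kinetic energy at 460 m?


v = v0*exp(-k*d) = 638*exp(-0.0004*460) = 530.775 m/s
E = 0.5*m*v^2 = 0.5*0.015*530.775^2 = 2113 J

2113 J


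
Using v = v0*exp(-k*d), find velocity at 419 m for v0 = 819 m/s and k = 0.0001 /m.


v = v0*exp(-k*d) = 819*exp(-0.0001*419) = 785.4 m/s

785.4 m/s


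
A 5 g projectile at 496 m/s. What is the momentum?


p = m*v = 0.005*496 = 2.48 kg·m/s

2.48 kg·m/s


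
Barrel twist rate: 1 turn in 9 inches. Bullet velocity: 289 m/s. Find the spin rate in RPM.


twist_m = 9*0.0254 = 0.2286 m
spin = v/twist = 289/0.2286 = 1264.217 rev/s
RPM = spin*60 = 1264.217*60 ≈ 75853 RPM

75853 RPM


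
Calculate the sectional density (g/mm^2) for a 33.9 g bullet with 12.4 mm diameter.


SD = m/d^2 = 33.9/12.4^2 = 0.2205 g/mm^2

0.2205 g/mm^2


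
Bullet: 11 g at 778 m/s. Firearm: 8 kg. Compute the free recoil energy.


v_r = m_p*v_p/m_gun = 0.011*778/8 = 1.06975 m/s, E_r = 0.5*m_gun*v_r^2 = 0.5*8*1.06975^2 = 4.577 J

4.577 J


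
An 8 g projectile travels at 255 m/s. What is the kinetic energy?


E = 0.5*m*v^2 = 0.5*0.008*255^2 = 260.1 J

260.1 J


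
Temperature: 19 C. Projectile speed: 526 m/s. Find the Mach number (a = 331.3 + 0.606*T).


a = 331.3 + 0.606*(19) = 342.814 m/s
M = v/a = 526/342.814 = 1.534

1.534


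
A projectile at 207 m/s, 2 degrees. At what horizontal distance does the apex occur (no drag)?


R = v0^2*sin(2*theta)/g = 207^2*sin(2*2°)/9.81 = 304.689 m
apex_dist = R/2 = 304.689/2 = 152.3 m

152.3 m


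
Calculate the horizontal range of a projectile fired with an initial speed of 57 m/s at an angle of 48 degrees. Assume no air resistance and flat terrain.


R = v0^2 * sin(2*theta) / g = 57^2 * sin(2*48°) / 9.81 = 329.4 m

329.4 m


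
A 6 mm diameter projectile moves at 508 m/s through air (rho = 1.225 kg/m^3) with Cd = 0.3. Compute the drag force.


A = pi*(d/2)^2 = pi*(6/2000)^2 = 2.82743e-05 m^2
Fd = 0.5*Cd*rho*A*v^2 = 0.5*0.3*1.225*2.82743e-05*508^2 = 1.341 N

1.341 N


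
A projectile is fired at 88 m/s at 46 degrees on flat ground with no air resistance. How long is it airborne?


T = 2*v0*sin(theta)/g = 2*88*sin(46°)/9.81 = 12.91 s

12.91 s


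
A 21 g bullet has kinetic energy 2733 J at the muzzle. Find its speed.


v = sqrt(2*E/m) = sqrt(2*2733/0.021) = 510.2 m/s

510.2 m/s


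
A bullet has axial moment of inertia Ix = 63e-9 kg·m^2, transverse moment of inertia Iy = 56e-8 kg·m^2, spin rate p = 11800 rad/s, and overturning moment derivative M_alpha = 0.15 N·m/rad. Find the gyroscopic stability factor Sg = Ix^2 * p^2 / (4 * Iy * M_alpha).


Sg = Ix^2 * p^2 / (4 * Iy * M_alpha) = (63e-9)^2 * 11800^2 / (4 * 56e-8 * 0.15) = 1.645

1.645


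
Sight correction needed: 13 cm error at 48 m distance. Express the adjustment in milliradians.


1 mrad subtends 1 cm per 10 m of range, so adj = error_cm / (dist_m / 10) = 13 / (48/10) = 2.708 mrad

2.708 mrad


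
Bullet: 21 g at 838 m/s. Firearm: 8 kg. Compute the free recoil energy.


v_r = m_p*v_p/m_gun = 0.021*838/8 = 2.19975 m/s, E_r = 0.5*m_gun*v_r^2 = 0.5*8*2.19975^2 = 19.36 J

19.36 J


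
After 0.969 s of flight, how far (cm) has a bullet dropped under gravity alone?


drop = 0.5*g*t^2 = 0.5*9.81*0.969^2 = 4.6056 m ≈ 460.6 cm

460.6 cm


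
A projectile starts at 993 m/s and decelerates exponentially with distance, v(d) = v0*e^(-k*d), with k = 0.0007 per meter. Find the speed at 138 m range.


v = v0*exp(-k*d) = 993*exp(-0.0007*138) = 901.6 m/s

901.6 m/s


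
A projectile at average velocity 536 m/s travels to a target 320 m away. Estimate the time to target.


t = d/v = 320/536 = 0.597 s

0.597 s


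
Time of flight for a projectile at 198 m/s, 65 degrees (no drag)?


T = 2*v0*sin(theta)/g = 2*198*sin(65°)/9.81 = 36.58 s

36.58 s


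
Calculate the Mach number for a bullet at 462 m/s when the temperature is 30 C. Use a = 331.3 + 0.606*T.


a = 331.3 + 0.606*(30) = 349.48 m/s
M = v/a = 462/349.48 = 1.322

1.322


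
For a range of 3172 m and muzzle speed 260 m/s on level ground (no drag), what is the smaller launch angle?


sin(2*theta) = R*g/v0^2 = 3172*9.81/260^2 = 0.460315, theta = arcsin(0.460315)/2 = 13.7°

13.7 degrees


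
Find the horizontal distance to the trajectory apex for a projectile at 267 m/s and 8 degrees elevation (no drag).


R = v0^2*sin(2*theta)/g = 267^2*sin(2*8°)/9.81 = 2003.05 m
apex_dist = R/2 = 2003.05/2 = 1002 m

1002 m


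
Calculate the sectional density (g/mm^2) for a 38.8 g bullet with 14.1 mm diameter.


SD = m/d^2 = 38.8/14.1^2 = 0.1952 g/mm^2

0.1952 g/mm^2


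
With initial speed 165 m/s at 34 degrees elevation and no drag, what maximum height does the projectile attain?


H = (v0*sin(theta))^2 / (2g) = (165*sin(34°))^2 / (2*9.81) = 433.9 m

433.9 m


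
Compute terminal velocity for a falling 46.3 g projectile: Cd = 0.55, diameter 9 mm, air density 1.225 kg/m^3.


A = pi*(d/2)^2 = pi*(9/2000)^2 = 6.36173e-05 m^2
vt = sqrt(2mg/(Cd*rho*A)) = sqrt(2*0.0463*9.81/(0.55 * 1.225 * 6.36173e-05)) = 145.6 m/s

145.6 m/s


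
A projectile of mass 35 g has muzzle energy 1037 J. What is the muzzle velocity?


v = sqrt(2*E/m) = sqrt(2*1037/0.035) = 243.4 m/s

243.4 m/s


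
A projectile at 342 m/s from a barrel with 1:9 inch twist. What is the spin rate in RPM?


twist_m = 9*0.0254 = 0.2286 m
spin = v/twist = 342/0.2286 = 1496.063 rev/s
RPM = spin*60 = 1496.063*60 ≈ 89764 RPM

89764 RPM


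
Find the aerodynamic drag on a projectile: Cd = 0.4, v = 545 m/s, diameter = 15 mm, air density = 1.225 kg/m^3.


A = pi*(d/2)^2 = pi*(15/2000)^2 = 1.76715e-04 m^2
Fd = 0.5*Cd*rho*A*v^2 = 0.5*0.4*1.225*1.76715e-04*545^2 = 12.86 N

12.86 N


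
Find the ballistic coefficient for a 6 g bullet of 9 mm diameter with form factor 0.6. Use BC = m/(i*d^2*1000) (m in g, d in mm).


BC = m/(i*d^2*1000) = 6/(0.6 * 9^2 * 1000) = 0.0001235

0.0001235


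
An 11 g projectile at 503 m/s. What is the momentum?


p = m*v = 0.011*503 = 5.533 kg·m/s

5.533 kg·m/s


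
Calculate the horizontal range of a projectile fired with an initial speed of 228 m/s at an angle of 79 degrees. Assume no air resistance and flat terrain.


R = v0^2 * sin(2*theta) / g = 228^2 * sin(2*79°) / 9.81 = 1985 m

1985 m


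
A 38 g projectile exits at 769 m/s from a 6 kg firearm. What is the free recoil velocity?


v_recoil = m_p * v_p / m_gun = 0.038 * 769 / 6 = 4.87 m/s

4.87 m/s


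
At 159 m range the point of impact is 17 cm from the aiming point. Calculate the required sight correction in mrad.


1 mrad subtends 1 cm per 10 m of range, so adj = error_cm / (dist_m / 10) = 17 / (159/10) = 1.069 mrad

1.069 mrad


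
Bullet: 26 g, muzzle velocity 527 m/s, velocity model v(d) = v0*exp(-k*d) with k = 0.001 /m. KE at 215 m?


v = v0*exp(-k*d) = 527*exp(-0.001*215) = 425.047 m/s
E = 0.5*m*v^2 = 0.5*0.026*425.047^2 = 2349 J

2349 J


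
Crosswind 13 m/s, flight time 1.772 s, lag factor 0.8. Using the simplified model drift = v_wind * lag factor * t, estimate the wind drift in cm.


drift = v_wind * lag * t = 13 * 0.8 * 1.772 = 18.4288 m ≈ 1843 cm

1843 cm


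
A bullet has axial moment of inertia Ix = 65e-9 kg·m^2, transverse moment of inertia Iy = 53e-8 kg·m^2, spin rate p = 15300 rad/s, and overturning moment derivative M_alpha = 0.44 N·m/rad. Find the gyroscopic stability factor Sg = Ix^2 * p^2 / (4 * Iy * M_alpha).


Sg = Ix^2 * p^2 / (4 * Iy * M_alpha) = (65e-9)^2 * 15300^2 / (4 * 53e-8 * 0.44) = 1.06

1.06


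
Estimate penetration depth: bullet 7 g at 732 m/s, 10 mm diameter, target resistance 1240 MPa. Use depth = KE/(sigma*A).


A = pi*(d/2)^2 = pi*(10/2)^2 = 78.5398 mm^2
E = 0.5*m*v^2 = 0.5*0.007*732^2 = 1875.38 J
depth = E/(sigma*A) = 1875.38 J / (1240 MPa * 78.5398 mm^2) = 1875.38/(1240 * 78.5398) m = 0.0192566 m ≈ 19.26 mm

19.26 mm


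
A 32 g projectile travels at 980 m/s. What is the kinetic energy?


E = 0.5*m*v^2 = 0.5*0.032*980^2 = 15366 J

15366 J


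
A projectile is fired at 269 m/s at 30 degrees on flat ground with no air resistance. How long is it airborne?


T = 2*v0*sin(theta)/g = 2*269*sin(30°)/9.81 = 27.42 s

27.42 s


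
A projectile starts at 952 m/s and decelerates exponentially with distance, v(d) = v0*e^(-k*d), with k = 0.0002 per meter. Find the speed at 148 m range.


v = v0*exp(-k*d) = 952*exp(-0.0002*148) = 924.2 m/s

924.2 m/s


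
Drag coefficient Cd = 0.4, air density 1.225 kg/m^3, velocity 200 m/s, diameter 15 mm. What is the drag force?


A = pi*(d/2)^2 = pi*(15/2000)^2 = 1.76715e-04 m^2
Fd = 0.5*Cd*rho*A*v^2 = 0.5*0.4*1.225*1.76715e-04*200^2 = 1.732 N

1.732 N


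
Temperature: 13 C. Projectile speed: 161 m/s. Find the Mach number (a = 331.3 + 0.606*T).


a = 331.3 + 0.606*(13) = 339.178 m/s
M = v/a = 161/339.178 = 0.4747

0.4747


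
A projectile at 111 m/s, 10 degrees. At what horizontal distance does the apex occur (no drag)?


R = v0^2*sin(2*theta)/g = 111^2*sin(2*10°)/9.81 = 429.565 m
apex_dist = R/2 = 429.565/2 = 214.8 m

214.8 m


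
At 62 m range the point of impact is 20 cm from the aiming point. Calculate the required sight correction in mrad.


1 mrad subtends 1 cm per 10 m of range, so adj = error_cm / (dist_m / 10) = 20 / (62/10) = 3.226 mrad

3.226 mrad


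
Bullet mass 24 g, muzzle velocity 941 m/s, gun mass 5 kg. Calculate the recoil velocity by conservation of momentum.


v_recoil = m_p * v_p / m_gun = 0.024 * 941 / 5 = 4.517 m/s

4.517 m/s


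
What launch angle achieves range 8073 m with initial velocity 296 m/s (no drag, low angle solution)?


sin(2*theta) = R*g/v0^2 = 8073*9.81/296^2 = 0.9039, theta = arcsin(0.9039)/2 = 32.34°

32.34 degrees


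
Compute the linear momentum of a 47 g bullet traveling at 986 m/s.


p = m*v = 0.047*986 = 46.34 kg·m/s

46.34 kg·m/s


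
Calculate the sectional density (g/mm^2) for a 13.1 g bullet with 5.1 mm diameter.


SD = m/d^2 = 13.1/5.1^2 = 0.5037 g/mm^2

0.5037 g/mm^2


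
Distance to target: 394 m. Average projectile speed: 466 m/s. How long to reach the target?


t = d/v = 394/466 = 0.8455 s

0.8455 s


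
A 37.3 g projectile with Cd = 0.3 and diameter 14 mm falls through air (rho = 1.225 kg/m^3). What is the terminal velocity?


A = pi*(d/2)^2 = pi*(14/2000)^2 = 1.53938e-04 m^2
vt = sqrt(2mg/(Cd*rho*A)) = sqrt(2*0.0373*9.81/(0.3 * 1.225 * 1.53938e-04)) = 113.7 m/s

113.7 m/s


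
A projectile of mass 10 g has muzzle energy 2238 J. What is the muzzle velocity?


v = sqrt(2*E/m) = sqrt(2*2238/0.01) = 669 m/s

669 m/s


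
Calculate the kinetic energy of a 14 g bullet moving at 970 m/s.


E = 0.5*m*v^2 = 0.5*0.014*970^2 = 6586 J

6586 J


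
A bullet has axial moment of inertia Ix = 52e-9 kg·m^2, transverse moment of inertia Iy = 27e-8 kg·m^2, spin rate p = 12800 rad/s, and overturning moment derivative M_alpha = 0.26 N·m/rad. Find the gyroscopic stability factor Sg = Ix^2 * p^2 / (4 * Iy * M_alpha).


Sg = Ix^2 * p^2 / (4 * Iy * M_alpha) = (52e-9)^2 * 12800^2 / (4 * 27e-8 * 0.26) = 1.578

1.578


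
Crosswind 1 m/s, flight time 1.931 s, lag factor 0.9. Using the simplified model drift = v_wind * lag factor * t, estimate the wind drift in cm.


drift = v_wind * lag * t = 1 * 0.9 * 1.931 = 1.7379 m ≈ 173.8 cm

173.8 cm


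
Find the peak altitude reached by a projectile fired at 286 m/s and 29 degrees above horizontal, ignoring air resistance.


H = (v0*sin(theta))^2 / (2g) = (286*sin(29°))^2 / (2*9.81) = 979.9 m

979.9 m


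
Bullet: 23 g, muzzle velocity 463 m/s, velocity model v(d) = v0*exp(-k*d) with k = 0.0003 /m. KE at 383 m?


v = v0*exp(-k*d) = 463*exp(-0.0003*383) = 412.744 m/s
E = 0.5*m*v^2 = 0.5*0.023*412.744^2 = 1959 J

1959 J


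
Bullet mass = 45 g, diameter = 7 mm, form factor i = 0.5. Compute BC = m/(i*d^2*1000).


BC = m/(i*d^2*1000) = 45/(0.5 * 7^2 * 1000) = 0.001837

0.001837


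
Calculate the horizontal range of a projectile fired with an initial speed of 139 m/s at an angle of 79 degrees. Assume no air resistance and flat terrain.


R = v0^2 * sin(2*theta) / g = 139^2 * sin(2*79°) / 9.81 = 737.8 m

737.8 m


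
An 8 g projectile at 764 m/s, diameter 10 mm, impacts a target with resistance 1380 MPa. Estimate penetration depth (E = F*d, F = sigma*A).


A = pi*(d/2)^2 = pi*(10/2)^2 = 78.5398 mm^2
E = 0.5*m*v^2 = 0.5*0.008*764^2 = 2334.78 J
depth = E/(sigma*A) = 2334.78 J / (1380 MPa * 78.5398 mm^2) = 2334.78/(1380 * 78.5398) m = 0.0215416 m ≈ 21.54 mm

21.54 mm


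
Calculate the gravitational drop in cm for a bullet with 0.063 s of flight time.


drop = 0.5*g*t^2 = 0.5*9.81*0.063^2 = 0.0194679 m ≈ 1.947 cm

1.947 cm


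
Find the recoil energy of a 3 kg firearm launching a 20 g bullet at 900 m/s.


v_r = m_p*v_p/m_gun = 0.02*900/3 = 6 m/s, E_r = 0.5*m_gun*v_r^2 = 0.5*3*6^2 = 54 J

54 J


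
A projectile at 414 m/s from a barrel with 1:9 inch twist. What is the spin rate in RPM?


twist_m = 9*0.0254 = 0.2286 m
spin = v/twist = 414/0.2286 = 1811.024 rev/s
RPM = spin*60 = 1811.024*60 ≈ 108661 RPM

108661 RPM


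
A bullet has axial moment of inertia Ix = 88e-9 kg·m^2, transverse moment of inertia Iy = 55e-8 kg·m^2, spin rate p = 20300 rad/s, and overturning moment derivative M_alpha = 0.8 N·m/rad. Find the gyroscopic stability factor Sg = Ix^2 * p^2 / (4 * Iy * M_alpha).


Sg = Ix^2 * p^2 / (4 * Iy * M_alpha) = (88e-9)^2 * 20300^2 / (4 * 55e-8 * 0.8) = 1.813

1.813


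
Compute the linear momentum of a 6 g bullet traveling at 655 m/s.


p = m*v = 0.006*655 = 3.93 kg·m/s

3.93 kg·m/s


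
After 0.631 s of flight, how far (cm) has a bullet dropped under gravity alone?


drop = 0.5*g*t^2 = 0.5*9.81*0.631^2 = 1.95298 m ≈ 195.3 cm

195.3 cm


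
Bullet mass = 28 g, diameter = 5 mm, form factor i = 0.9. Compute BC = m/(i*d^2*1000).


BC = m/(i*d^2*1000) = 28/(0.9 * 5^2 * 1000) = 0.001244

0.001244


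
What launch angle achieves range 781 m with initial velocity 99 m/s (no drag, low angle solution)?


sin(2*theta) = R*g/v0^2 = 781*9.81/99^2 = 0.781717, theta = arcsin(0.781717)/2 = 25.71°

25.71 degrees


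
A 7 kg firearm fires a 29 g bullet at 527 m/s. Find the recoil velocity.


v_recoil = m_p * v_p / m_gun = 0.029 * 527 / 7 = 2.183 m/s

2.183 m/s


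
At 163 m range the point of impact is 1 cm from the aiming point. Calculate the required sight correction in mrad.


1 mrad subtends 1 cm per 10 m of range, so adj = error_cm / (dist_m / 10) = 1 / (163/10) = 0.06135 mrad

0.06135 mrad


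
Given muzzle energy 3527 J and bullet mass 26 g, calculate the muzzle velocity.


v = sqrt(2*E/m) = sqrt(2*3527/0.026) = 520.9 m/s

520.9 m/s


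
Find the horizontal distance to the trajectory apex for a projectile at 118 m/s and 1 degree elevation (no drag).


R = v0^2*sin(2*theta)/g = 118^2*sin(2*1°)/9.81 = 49.5352 m
apex_dist = R/2 = 49.5352/2 = 24.77 m

24.77 m


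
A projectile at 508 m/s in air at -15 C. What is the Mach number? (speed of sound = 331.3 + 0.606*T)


a = 331.3 + 0.606*(-15) = 322.21 m/s
M = v/a = 508/322.21 = 1.577

1.577


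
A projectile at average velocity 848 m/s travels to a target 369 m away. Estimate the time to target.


t = d/v = 369/848 = 0.4351 s

0.4351 s


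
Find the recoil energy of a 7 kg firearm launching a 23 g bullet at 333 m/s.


v_r = m_p*v_p/m_gun = 0.023*333/7 = 1.09414 m/s, E_r = 0.5*m_gun*v_r^2 = 0.5*7*1.09414^2 = 4.19 J

4.19 J


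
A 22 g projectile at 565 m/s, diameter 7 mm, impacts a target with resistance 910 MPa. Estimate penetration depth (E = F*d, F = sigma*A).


A = pi*(d/2)^2 = pi*(7/2)^2 = 38.4845 mm^2
E = 0.5*m*v^2 = 0.5*0.022*565^2 = 3511.47 J
depth = E/(sigma*A) = 3511.47 J / (910 MPa * 38.4845 mm^2) = 3511.47/(910 * 38.4845) m = 0.100268 m ≈ 100.3 mm

100.3 mm


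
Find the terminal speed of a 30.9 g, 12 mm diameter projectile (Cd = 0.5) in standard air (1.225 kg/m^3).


A = pi*(d/2)^2 = pi*(12/2000)^2 = 1.13097e-04 m^2
vt = sqrt(2mg/(Cd*rho*A)) = sqrt(2*0.0309*9.81/(0.5 * 1.225 * 1.13097e-04)) = 93.55 m/s

93.55 m/s


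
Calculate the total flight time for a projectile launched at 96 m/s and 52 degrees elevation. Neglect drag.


T = 2*v0*sin(theta)/g = 2*96*sin(52°)/9.81 = 15.42 s

15.42 s


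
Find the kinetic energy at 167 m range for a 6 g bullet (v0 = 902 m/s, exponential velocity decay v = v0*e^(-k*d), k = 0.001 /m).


v = v0*exp(-k*d) = 902*exp(-0.001*167) = 763.272 m/s
E = 0.5*m*v^2 = 0.5*0.006*763.272^2 = 1748 J

1748 J


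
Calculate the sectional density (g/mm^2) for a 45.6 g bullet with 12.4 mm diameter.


SD = m/d^2 = 45.6/12.4^2 = 0.2966 g/mm^2

0.2966 g/mm^2


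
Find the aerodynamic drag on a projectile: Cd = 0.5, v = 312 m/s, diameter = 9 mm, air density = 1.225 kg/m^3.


A = pi*(d/2)^2 = pi*(9/2000)^2 = 6.36173e-05 m^2
Fd = 0.5*Cd*rho*A*v^2 = 0.5*0.5*1.225*6.36173e-05*312^2 = 1.897 N

1.897 N


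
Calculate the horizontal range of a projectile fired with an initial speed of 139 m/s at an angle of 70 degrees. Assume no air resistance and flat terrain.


R = v0^2 * sin(2*theta) / g = 139^2 * sin(2*70°) / 9.81 = 1266 m

1266 m


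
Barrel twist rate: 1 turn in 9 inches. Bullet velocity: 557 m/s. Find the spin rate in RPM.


twist_m = 9*0.0254 = 0.2286 m
spin = v/twist = 557/0.2286 = 2436.57 rev/s
RPM = spin*60 = 2436.57*60 ≈ 146194 RPM

146194 RPM


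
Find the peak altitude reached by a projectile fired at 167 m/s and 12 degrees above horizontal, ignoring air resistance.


H = (v0*sin(theta))^2 / (2g) = (167*sin(12°))^2 / (2*9.81) = 61.45 m

61.45 m


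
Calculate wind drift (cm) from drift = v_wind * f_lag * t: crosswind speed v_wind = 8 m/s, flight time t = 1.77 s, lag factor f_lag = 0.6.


drift = v_wind * lag * t = 8 * 0.6 * 1.77 = 8.496 m ≈ 849.6 cm

849.6 cm


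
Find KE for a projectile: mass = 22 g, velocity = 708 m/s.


E = 0.5*m*v^2 = 0.5*0.022*708^2 = 5514 J

5514 J


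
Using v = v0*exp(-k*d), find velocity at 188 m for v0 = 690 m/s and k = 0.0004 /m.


v = v0*exp(-k*d) = 690*exp(-0.0004*188) = 640 m/s

640 m/s


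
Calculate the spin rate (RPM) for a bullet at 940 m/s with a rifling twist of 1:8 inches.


twist_m = 8*0.0254 = 0.2032 m
spin = v/twist = 940/0.2032 = 4625.984 rev/s
RPM = spin*60 = 4625.984*60 ≈ 277559 RPM

277559 RPM


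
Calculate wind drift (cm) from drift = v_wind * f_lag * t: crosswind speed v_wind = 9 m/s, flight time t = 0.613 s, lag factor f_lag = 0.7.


drift = v_wind * lag * t = 9 * 0.7 * 0.613 = 3.8619 m ≈ 386.2 cm

386.2 cm


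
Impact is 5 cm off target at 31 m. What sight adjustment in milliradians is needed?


1 mrad subtends 1 cm per 10 m of range, so adj = error_cm / (dist_m / 10) = 5 / (31/10) = 1.613 mrad

1.613 mrad


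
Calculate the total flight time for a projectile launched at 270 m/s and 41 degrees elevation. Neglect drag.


T = 2*v0*sin(theta)/g = 2*270*sin(41°)/9.81 = 36.11 s

36.11 s


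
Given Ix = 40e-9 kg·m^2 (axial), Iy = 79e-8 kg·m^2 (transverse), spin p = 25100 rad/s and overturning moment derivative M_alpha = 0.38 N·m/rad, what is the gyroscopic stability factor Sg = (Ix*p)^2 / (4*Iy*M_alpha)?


Sg = Ix^2 * p^2 / (4 * Iy * M_alpha) = (40e-9)^2 * 25100^2 / (4 * 79e-8 * 0.38) = 0.8395

0.8395


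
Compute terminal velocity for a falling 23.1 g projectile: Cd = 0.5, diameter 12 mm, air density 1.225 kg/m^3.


A = pi*(d/2)^2 = pi*(12/2000)^2 = 1.13097e-04 m^2
vt = sqrt(2mg/(Cd*rho*A)) = sqrt(2*0.0231*9.81/(0.5 * 1.225 * 1.13097e-04)) = 80.89 m/s

80.89 m/s


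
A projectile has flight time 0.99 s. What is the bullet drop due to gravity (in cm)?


drop = 0.5*g*t^2 = 0.5*9.81*0.99^2 = 4.80739 m ≈ 480.7 cm

480.7 cm


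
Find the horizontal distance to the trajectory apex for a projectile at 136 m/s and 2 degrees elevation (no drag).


R = v0^2*sin(2*theta)/g = 136^2*sin(2*2°)/9.81 = 131.52 m
apex_dist = R/2 = 131.52/2 = 65.76 m

65.76 m


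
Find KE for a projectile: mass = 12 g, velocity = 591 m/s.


E = 0.5*m*v^2 = 0.5*0.012*591^2 = 2096 J

2096 J


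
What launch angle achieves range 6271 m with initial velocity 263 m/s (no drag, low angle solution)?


sin(2*theta) = R*g/v0^2 = 6271*9.81/263^2 = 0.889394, theta = arcsin(0.889394)/2 = 31.4°

31.4 degrees


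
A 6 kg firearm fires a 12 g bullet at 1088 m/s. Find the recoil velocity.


v_recoil = m_p * v_p / m_gun = 0.012 * 1088 / 6 = 2.176 m/s

2.176 m/s


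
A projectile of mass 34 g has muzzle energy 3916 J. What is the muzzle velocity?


v = sqrt(2*E/m) = sqrt(2*3916/0.034) = 480 m/s

480 m/s


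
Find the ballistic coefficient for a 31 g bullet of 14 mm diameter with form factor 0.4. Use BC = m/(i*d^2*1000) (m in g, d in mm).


BC = m/(i*d^2*1000) = 31/(0.4 * 14^2 * 1000) = 0.0003954

0.0003954


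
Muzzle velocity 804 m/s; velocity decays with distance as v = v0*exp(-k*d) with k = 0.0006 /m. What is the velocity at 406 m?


v = v0*exp(-k*d) = 804*exp(-0.0006*406) = 630.2 m/s

630.2 m/s


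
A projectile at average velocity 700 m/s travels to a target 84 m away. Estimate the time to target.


t = d/v = 84/700 = 0.12 s

0.12 s


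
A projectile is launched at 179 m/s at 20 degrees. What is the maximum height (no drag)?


H = (v0*sin(theta))^2 / (2g) = (179*sin(20°))^2 / (2*9.81) = 191 m

191 m


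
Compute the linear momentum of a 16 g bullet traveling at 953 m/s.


p = m*v = 0.016*953 = 15.25 kg·m/s

15.25 kg·m/s


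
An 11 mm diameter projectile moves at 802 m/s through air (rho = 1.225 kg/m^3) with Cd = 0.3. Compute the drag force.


A = pi*(d/2)^2 = pi*(11/2000)^2 = 9.50332e-05 m^2
Fd = 0.5*Cd*rho*A*v^2 = 0.5*0.3*1.225*9.50332e-05*802^2 = 11.23 N

11.23 N


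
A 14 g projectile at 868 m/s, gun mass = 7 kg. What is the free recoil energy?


v_r = m_p*v_p/m_gun = 0.014*868/7 = 1.736 m/s, E_r = 0.5*m_gun*v_r^2 = 0.5*7*1.736^2 = 10.55 J

10.55 J


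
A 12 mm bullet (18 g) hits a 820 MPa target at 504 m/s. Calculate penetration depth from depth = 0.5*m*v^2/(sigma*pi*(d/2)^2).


A = pi*(d/2)^2 = pi*(12/2)^2 = 113.097 mm^2
E = 0.5*m*v^2 = 0.5*0.018*504^2 = 2286.14 J
depth = E/(sigma*A) = 2286.14 J / (820 MPa * 113.097 mm^2) = 2286.14/(820 * 113.097) m = 0.0246512 m ≈ 24.65 mm

24.65 mm


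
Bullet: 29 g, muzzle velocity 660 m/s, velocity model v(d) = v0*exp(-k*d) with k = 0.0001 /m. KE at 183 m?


v = v0*exp(-k*d) = 660*exp(-0.0001*183) = 648.032 m/s
E = 0.5*m*v^2 = 0.5*0.029*648.032^2 = 6089 J

6089 J


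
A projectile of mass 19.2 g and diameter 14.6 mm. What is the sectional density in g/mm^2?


SD = m/d^2 = 19.2/14.6^2 = 0.09007 g/mm^2

0.09007 g/mm^2


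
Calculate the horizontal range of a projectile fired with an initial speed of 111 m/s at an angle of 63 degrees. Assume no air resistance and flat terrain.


R = v0^2 * sin(2*theta) / g = 111^2 * sin(2*63°) / 9.81 = 1016 m

1016 m


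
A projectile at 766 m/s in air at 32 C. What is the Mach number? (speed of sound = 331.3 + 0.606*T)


a = 331.3 + 0.606*(32) = 350.692 m/s
M = v/a = 766/350.692 = 2.184

2.184


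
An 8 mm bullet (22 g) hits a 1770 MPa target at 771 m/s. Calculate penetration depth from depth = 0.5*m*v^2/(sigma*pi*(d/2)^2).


A = pi*(d/2)^2 = pi*(8/2)^2 = 50.2655 mm^2
E = 0.5*m*v^2 = 0.5*0.022*771^2 = 6538.85 J
depth = E/(sigma*A) = 6538.85 J / (1770 MPa * 50.2655 mm^2) = 6538.85/(1770 * 50.2655) m = 0.0734951 m ≈ 73.5 mm

73.5 mm


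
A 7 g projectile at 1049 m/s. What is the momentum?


p = m*v = 0.007*1049 = 7.343 kg·m/s

7.343 kg·m/s


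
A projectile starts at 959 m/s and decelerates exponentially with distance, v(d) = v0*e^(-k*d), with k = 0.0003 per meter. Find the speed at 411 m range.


v = v0*exp(-k*d) = 959*exp(-0.0003*411) = 847.8 m/s

847.8 m/s


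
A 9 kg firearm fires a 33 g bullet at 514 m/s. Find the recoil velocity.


v_recoil = m_p * v_p / m_gun = 0.033 * 514 / 9 = 1.885 m/s

1.885 m/s


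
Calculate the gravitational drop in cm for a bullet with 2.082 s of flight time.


drop = 0.5*g*t^2 = 0.5*9.81*2.082^2 = 21.2618 m ≈ 2126 cm

2126 cm


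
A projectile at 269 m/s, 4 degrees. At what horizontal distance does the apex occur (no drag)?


R = v0^2*sin(2*theta)/g = 269^2*sin(2*4°)/9.81 = 1026.58 m
apex_dist = R/2 = 1026.58/2 = 513.3 m

513.3 m


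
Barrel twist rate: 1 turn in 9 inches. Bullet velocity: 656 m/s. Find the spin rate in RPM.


twist_m = 9*0.0254 = 0.2286 m
spin = v/twist = 656/0.2286 = 2869.641 rev/s
RPM = spin*60 = 2869.641*60 ≈ 172178 RPM

172178 RPM


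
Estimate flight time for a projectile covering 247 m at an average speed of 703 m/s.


t = d/v = 247/703 = 0.3514 s

0.3514 s


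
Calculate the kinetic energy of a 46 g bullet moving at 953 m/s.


E = 0.5*m*v^2 = 0.5*0.046*953^2 = 20889 J

20889 J


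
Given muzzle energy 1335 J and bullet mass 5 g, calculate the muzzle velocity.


v = sqrt(2*E/m) = sqrt(2*1335/0.005) = 730.8 m/s

730.8 m/s


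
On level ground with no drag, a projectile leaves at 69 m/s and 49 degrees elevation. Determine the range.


R = v0^2 * sin(2*theta) / g = 69^2 * sin(2*49°) / 9.81 = 480.6 m

480.6 m


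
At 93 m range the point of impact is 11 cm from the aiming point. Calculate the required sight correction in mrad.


1 mrad subtends 1 cm per 10 m of range, so adj = error_cm / (dist_m / 10) = 11 / (93/10) = 1.183 mrad

1.183 mrad


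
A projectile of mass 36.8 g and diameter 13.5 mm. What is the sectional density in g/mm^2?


SD = m/d^2 = 36.8/13.5^2 = 0.2019 g/mm^2

0.2019 g/mm^2


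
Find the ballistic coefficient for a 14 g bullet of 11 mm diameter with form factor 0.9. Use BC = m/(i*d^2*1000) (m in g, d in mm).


BC = m/(i*d^2*1000) = 14/(0.9 * 11^2 * 1000) = 0.0001286

0.0001286


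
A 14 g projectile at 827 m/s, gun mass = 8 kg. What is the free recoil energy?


v_r = m_p*v_p/m_gun = 0.014*827/8 = 1.44725 m/s, E_r = 0.5*m_gun*v_r^2 = 0.5*8*1.44725^2 = 8.378 J

8.378 J


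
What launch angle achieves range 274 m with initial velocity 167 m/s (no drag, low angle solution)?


sin(2*theta) = R*g/v0^2 = 274*9.81/167^2 = 0.0963799, theta = arcsin(0.0963799)/2 = 2.765°

2.765 degrees


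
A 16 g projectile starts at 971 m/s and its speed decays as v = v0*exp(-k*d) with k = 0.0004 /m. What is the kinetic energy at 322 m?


v = v0*exp(-k*d) = 971*exp(-0.0004*322) = 853.654 m/s
E = 0.5*m*v^2 = 0.5*0.016*853.654^2 = 5830 J

5830 J


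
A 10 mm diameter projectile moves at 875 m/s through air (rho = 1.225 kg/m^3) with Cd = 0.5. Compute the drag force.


A = pi*(d/2)^2 = pi*(10/2000)^2 = 7.85398e-05 m^2
Fd = 0.5*Cd*rho*A*v^2 = 0.5*0.5*1.225*7.85398e-05*875^2 = 18.42 N

18.42 N


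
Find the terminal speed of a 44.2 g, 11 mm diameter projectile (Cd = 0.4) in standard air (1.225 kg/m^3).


A = pi*(d/2)^2 = pi*(11/2000)^2 = 9.50332e-05 m^2
vt = sqrt(2mg/(Cd*rho*A)) = sqrt(2*0.0442*9.81/(0.4 * 1.225 * 9.50332e-05)) = 136.5 m/s

136.5 m/s


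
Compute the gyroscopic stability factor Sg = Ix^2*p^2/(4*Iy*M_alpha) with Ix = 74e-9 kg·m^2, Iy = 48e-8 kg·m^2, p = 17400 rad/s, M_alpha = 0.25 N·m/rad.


Sg = Ix^2 * p^2 / (4 * Iy * M_alpha) = (74e-9)^2 * 17400^2 / (4 * 48e-8 * 0.25) = 3.454

3.454


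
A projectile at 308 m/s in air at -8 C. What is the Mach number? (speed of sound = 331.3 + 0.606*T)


a = 331.3 + 0.606*(-8) = 326.452 m/s
M = v/a = 308/326.452 = 0.9435

0.9435
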